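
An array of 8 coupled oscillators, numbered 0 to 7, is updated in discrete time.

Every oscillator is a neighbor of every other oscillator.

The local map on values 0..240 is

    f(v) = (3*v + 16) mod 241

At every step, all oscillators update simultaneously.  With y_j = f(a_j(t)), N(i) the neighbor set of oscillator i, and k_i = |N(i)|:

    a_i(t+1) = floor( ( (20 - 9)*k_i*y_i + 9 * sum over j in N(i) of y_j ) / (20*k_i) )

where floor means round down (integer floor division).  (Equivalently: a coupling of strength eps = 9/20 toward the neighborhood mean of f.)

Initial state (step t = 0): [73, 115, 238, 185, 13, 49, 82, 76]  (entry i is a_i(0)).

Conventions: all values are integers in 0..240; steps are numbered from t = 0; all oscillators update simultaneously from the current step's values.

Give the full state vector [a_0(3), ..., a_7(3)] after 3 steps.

Simulating step by step:
t=0: [73, 115, 238, 185, 13, 49, 82, 76]
t=1: [158, 102, 47, 87, 71, 123, 54, 46]
t=2: [67, 102, 139, 80, 174, 133, 149, 138]
t=3: [179, 113, 166, 80, 100, 158, 181, 165]

Answer: [179, 113, 166, 80, 100, 158, 181, 165]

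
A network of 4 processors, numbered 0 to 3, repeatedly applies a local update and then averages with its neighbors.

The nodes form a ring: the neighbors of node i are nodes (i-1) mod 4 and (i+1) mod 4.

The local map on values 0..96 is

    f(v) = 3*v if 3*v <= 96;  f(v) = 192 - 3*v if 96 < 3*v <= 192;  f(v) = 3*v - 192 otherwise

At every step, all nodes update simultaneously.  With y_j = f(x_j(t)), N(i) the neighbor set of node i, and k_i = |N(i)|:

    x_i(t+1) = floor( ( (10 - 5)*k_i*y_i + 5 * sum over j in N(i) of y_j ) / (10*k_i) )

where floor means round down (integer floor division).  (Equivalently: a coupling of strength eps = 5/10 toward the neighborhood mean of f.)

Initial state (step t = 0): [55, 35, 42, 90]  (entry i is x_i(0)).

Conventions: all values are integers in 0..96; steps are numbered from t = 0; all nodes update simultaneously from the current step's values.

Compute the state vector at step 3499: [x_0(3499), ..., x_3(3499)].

Answer: [54, 54, 54, 54]
Key observation: The state at step 2, [18, 18, 18, 18], reappears at step 10: the system is in a cycle of period 8 from step 2 on.  Therefore the state at step 3499 equals the state at step 2 + ((3499 - 2) mod 8) = 3, which is [54, 54, 54, 54].

Derivation:
t=0: [55, 35, 42, 90]
t=1: [54, 66, 74, 62]
t=2: [18, 18, 18, 18]
t=3: [54, 54, 54, 54]
t=4: [30, 30, 30, 30]
t=5: [90, 90, 90, 90]
t=6: [78, 78, 78, 78]
t=7: [42, 42, 42, 42]
t=8: [66, 66, 66, 66]
t=9: [6, 6, 6, 6]
t=10: [18, 18, 18, 18]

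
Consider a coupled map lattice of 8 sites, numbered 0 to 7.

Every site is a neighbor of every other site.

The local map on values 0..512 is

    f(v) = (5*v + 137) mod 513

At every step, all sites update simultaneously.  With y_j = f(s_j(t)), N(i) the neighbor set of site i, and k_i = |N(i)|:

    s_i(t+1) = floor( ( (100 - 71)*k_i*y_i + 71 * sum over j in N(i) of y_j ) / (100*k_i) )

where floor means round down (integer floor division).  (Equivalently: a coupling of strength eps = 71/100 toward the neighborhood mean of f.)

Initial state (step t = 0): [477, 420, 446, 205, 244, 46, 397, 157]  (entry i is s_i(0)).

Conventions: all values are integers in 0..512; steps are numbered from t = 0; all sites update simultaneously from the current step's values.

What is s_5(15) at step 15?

Simulating step by step:
t=0: [477, 420, 446, 205, 244, 46, 397, 157]
t=1: [320, 266, 290, 257, 293, 300, 244, 308]
t=2: [211, 256, 182, 248, 185, 192, 236, 199]
t=3: [176, 219, 149, 211, 152, 158, 200, 165]
t=4: [359, 302, 333, 295, 336, 342, 284, 348]
t=5: [254, 200, 230, 194, 232, 238, 183, 244]
t=6: [250, 199, 228, 194, 229, 235, 183, 241]
t=7: [238, 190, 218, 185, 218, 224, 175, 230]
t=8: [238, 193, 219, 188, 219, 225, 275, 230]
t=9: [241, 199, 223, 194, 223, 229, 276, 234]
t=10: [260, 221, 243, 216, 243, 249, 293, 254]
t=11: [307, 270, 291, 266, 291, 297, 242, 302]
t=12: [192, 254, 177, 250, 177, 183, 228, 188]
t=13: [232, 290, 314, 287, 314, 223, 266, 228]
t=14: [213, 171, 194, 169, 194, 205, 246, 210]
t=15: [228, 285, 210, 283, 210, 220, 259, 225]

Answer: s_5(15) = 220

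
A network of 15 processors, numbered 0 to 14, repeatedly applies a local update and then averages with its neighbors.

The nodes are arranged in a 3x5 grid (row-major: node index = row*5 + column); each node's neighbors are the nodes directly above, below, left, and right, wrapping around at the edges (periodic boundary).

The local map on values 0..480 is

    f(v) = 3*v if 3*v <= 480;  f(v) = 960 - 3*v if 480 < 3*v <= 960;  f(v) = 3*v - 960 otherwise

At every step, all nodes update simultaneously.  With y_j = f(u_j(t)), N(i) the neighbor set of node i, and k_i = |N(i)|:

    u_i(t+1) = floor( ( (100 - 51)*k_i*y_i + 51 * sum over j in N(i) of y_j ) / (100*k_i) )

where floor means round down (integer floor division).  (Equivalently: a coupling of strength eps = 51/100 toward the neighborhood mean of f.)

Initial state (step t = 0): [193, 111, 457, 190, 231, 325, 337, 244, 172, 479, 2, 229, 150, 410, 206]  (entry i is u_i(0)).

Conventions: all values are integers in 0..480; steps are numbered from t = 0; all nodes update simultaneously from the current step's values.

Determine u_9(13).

Simulating step by step:
t=0: [193, 111, 457, 190, 231, 325, 337, 244, 172, 479, 2, 229, 150, 410, 206]
t=1: [265, 305, 380, 368, 333, 124, 133, 284, 391, 369, 131, 240, 371, 339, 297]
t=2: [189, 147, 145, 132, 86, 323, 293, 173, 162, 160, 300, 243, 149, 101, 114]
t=3: [290, 361, 433, 381, 331, 133, 182, 399, 438, 373, 153, 244, 398, 359, 307]
t=4: [173, 196, 265, 197, 76, 338, 328, 287, 262, 183, 321, 268, 232, 160, 117]
t=5: [299, 282, 221, 314, 312, 138, 98, 128, 258, 304, 129, 160, 244, 382, 315]
t=6: [150, 200, 240, 97, 30, 303, 321, 316, 172, 104, 313, 365, 283, 148, 89]
t=7: [287, 281, 216, 297, 212, 125, 72, 107, 352, 261, 125, 129, 160, 359, 241]
t=8: [200, 186, 278, 142, 232, 294, 258, 298, 134, 218, 323, 341, 380, 169, 242]
t=9: [272, 290, 198, 367, 298, 147, 168, 146, 356, 274, 98, 129, 178, 380, 246]
t=10: [184, 216, 318, 160, 114, 347, 396, 387, 167, 174, 296, 351, 383, 202, 195]
t=11: [302, 246, 153, 383, 384, 185, 199, 210, 412, 374, 157, 147, 175, 365, 337]
t=12: [190, 276, 374, 228, 152, 332, 356, 357, 239, 197, 352, 406, 387, 187, 147]
t=13: [282, 181, 171, 295, 411, 140, 121, 145, 266, 330, 190, 194, 217, 343, 384]

Answer: u_9(13) = 330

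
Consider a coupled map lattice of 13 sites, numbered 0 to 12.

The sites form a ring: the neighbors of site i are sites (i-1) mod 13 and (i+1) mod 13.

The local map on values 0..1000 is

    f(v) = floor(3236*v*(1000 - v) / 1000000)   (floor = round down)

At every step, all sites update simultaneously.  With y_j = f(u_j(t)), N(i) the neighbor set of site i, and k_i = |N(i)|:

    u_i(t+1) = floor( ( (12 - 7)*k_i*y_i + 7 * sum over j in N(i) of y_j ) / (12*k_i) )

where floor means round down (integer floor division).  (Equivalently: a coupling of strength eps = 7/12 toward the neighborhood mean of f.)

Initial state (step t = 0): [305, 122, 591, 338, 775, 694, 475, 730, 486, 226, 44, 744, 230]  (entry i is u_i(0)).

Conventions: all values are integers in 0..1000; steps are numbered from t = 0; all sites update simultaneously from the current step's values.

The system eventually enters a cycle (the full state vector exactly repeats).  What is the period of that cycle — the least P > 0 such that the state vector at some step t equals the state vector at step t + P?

Simulating step by step:
t=0: [305, 122, 591, 338, 775, 694, 475, 730, 486, 226, 44, 744, 230]
t=1: [553, 572, 637, 694, 646, 685, 722, 736, 687, 511, 401, 463, 618]
t=2: [786, 781, 743, 720, 712, 695, 657, 653, 708, 766, 793, 784, 785]
t=3: [547, 569, 608, 645, 666, 691, 717, 712, 661, 591, 549, 542, 545]
t=4: [798, 788, 768, 742, 716, 688, 667, 679, 723, 770, 796, 802, 802]
t=5: [524, 544, 578, 617, 657, 690, 707, 692, 642, 580, 535, 516, 515]
t=6: [805, 799, 785, 761, 728, 696, 681, 699, 740, 779, 800, 807, 807]
t=7: [509, 523, 550, 590, 637, 676, 690, 669, 619, 564, 524, 507, 504]
t=8: [807, 805, 796, 777, 746, 715, 703, 722, 758, 789, 803, 807, 808]
t=9: [504, 511, 529, 565, 610, 650, 662, 640, 593, 546, 516, 505, 503]
t=10: [808, 807, 803, 790, 766, 742, 733, 749, 776, 797, 806, 808, 808]
t=11: [502, 505, 516, 541, 578, 611, 621, 601, 564, 529, 509, 502, 502]
t=12: [808, 808, 806, 800, 787, 772, 767, 776, 792, 803, 807, 808, 808]
t=13: [502, 502, 507, 520, 542, 563, 570, 558, 535, 515, 505, 502, 502]
t=14: [808, 808, 807, 806, 802, 797, 795, 798, 803, 807, 808, 808, 808]
t=15: [502, 502, 503, 507, 513, 521, 524, 519, 511, 505, 502, 502, 502]
t=16: [808, 808, 808, 808, 807, 807, 807, 807, 807, 808, 808, 808, 808]
t=17: [502, 502, 502, 502, 503, 504, 504, 504, 503, 502, 502, 502, 502]
t=18: [808, 808, 808, 808, 808, 808, 808, 808, 808, 808, 808, 808, 808]
t=19: [502, 502, 502, 502, 502, 502, 502, 502, 502, 502, 502, 502, 502]
t=20: [808, 808, 808, 808, 808, 808, 808, 808, 808, 808, 808, 808, 808]

Answer: 2
Key observation: The state at step 18, [808, 808, 808, 808, 808, 808, 808, 808, 808, 808, 808, 808, 808], reappears at step 20 — and no state repeats earlier — so the cycle the system enters has period 2.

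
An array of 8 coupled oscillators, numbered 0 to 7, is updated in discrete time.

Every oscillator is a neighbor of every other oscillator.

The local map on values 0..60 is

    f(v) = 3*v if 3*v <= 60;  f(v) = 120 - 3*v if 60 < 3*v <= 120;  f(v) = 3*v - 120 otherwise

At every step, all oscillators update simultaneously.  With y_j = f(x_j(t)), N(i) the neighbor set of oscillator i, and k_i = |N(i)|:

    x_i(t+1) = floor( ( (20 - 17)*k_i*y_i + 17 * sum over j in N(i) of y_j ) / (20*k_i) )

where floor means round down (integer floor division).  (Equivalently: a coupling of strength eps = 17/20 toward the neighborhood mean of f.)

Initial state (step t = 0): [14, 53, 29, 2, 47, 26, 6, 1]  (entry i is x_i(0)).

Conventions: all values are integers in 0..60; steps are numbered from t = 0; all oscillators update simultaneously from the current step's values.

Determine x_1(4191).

Answer: x_1(4191) = 15
Key observation: The state at step 2, [45, 45, 45, 45, 45, 45, 45, 45], reappears at step 4: the system is in a cycle of period 2 from step 2 on.  Therefore the state at step 4191 equals the state at step 2 + ((4191 - 2) mod 2) = 3, which is [15, 15, 15, 15, 15, 15, 15, 15].

Derivation:
t=0: [14, 53, 29, 2, 47, 26, 6, 1]
t=1: [25, 25, 25, 24, 25, 25, 25, 24]
t=2: [45, 45, 45, 45, 45, 45, 45, 45]
t=3: [15, 15, 15, 15, 15, 15, 15, 15]
t=4: [45, 45, 45, 45, 45, 45, 45, 45]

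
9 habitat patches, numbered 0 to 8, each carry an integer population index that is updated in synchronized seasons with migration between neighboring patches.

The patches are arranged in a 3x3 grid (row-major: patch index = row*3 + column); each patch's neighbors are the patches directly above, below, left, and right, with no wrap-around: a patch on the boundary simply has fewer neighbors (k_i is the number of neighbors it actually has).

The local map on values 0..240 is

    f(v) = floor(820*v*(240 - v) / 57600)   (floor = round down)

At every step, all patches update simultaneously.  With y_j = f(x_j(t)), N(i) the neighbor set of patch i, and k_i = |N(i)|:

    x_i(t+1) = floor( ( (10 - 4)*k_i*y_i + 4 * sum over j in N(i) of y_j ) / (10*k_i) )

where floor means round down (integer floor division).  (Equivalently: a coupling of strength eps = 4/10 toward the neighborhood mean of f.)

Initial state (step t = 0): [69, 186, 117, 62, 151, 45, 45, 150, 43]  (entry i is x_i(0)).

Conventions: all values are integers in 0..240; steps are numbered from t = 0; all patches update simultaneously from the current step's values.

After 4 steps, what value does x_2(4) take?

Answer: x_2(4) = 185

Derivation:
t=0: [69, 186, 117, 62, 151, 45, 45, 150, 43]
t=1: [160, 160, 175, 158, 176, 143, 144, 173, 135]
t=2: [182, 176, 172, 182, 168, 187, 187, 173, 193]
t=3: [152, 161, 159, 151, 164, 146, 147, 157, 138]
t=4: [188, 181, 185, 189, 181, 191, 191, 187, 196]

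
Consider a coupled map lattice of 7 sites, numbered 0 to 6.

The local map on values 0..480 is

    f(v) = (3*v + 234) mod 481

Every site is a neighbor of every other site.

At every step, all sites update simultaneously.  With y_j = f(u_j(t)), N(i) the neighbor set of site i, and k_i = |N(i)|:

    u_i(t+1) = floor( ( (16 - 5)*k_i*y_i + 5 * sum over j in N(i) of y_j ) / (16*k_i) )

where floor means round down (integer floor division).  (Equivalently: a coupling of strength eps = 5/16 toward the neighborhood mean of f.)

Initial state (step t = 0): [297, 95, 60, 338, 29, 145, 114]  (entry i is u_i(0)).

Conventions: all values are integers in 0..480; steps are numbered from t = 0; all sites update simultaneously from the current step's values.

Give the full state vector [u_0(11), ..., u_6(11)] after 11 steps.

Answer: [282, 107, 155, 115, 189, 357, 74]

Derivation:
t=0: [297, 95, 60, 338, 29, 145, 114]
t=1: [181, 102, 341, 260, 282, 197, 138]
t=2: [257, 106, 256, 102, 144, 287, 175]
t=3: [69, 87, 67, 79, 159, 126, 218]
t=4: [391, 119, 387, 410, 257, 194, 369]
t=5: [374, 161, 367, 105, 119, 304, 332]
t=6: [335, 235, 322, 128, 154, 201, 255]
t=7: [265, 380, 240, 176, 226, 315, 112]
t=8: [145, 364, 403, 281, 376, 240, 159]
t=9: [211, 323, 92, 165, 346, 392, 238]
t=10: [356, 264, 129, 268, 307, 395, 407]
t=11: [282, 107, 155, 115, 189, 357, 74]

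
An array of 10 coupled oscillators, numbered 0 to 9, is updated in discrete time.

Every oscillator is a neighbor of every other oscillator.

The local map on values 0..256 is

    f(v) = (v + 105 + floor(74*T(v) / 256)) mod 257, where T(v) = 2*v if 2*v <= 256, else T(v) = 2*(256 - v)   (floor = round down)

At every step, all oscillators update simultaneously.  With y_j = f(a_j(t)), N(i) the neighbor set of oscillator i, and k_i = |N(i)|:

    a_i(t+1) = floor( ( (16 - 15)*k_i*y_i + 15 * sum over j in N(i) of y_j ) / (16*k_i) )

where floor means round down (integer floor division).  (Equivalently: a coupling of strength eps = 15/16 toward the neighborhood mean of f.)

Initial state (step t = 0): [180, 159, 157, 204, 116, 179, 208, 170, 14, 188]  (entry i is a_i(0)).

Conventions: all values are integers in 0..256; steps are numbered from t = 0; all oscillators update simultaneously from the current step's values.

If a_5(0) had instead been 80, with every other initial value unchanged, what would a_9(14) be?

Answer: a_9(14) = 99
Key observation: This trace re-runs the system from the modified initial state.

Derivation:
t=0: [180, 159, 157, 204, 116, 80, 208, 170, 14, 188]
t=1: [89, 90, 90, 89, 91, 83, 89, 90, 87, 89]
t=2: [244, 244, 244, 244, 244, 245, 244, 244, 244, 244]
t=3: [98, 98, 98, 98, 98, 98, 98, 98, 98, 98]
t=4: [2, 2, 2, 2, 2, 2, 2, 2, 2, 2]
t=5: [108, 108, 108, 108, 108, 108, 108, 108, 108, 108]
t=6: [18, 18, 18, 18, 18, 18, 18, 18, 18, 18]
t=7: [133, 133, 133, 133, 133, 133, 133, 133, 133, 133]
t=8: [52, 52, 52, 52, 52, 52, 52, 52, 52, 52]
t=9: [187, 187, 187, 187, 187, 187, 187, 187, 187, 187]
t=10: [74, 74, 74, 74, 74, 74, 74, 74, 74, 74]
t=11: [221, 221, 221, 221, 221, 221, 221, 221, 221, 221]
t=12: [89, 89, 89, 89, 89, 89, 89, 89, 89, 89]
t=13: [245, 245, 245, 245, 245, 245, 245, 245, 245, 245]
t=14: [99, 99, 99, 99, 99, 99, 99, 99, 99, 99]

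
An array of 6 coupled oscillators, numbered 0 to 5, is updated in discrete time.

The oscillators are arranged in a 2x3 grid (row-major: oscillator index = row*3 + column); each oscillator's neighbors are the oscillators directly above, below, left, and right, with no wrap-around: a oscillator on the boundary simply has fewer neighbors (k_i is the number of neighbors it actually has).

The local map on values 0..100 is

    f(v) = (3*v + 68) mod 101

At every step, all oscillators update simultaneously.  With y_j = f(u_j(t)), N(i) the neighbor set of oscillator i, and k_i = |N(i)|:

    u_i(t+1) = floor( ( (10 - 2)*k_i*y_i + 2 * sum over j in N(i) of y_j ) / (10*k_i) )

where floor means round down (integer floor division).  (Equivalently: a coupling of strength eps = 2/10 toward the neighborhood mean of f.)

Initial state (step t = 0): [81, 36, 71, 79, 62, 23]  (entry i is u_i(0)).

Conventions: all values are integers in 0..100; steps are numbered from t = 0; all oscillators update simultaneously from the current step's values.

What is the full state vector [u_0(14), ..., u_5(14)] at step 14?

Simulating step by step:
t=0: [81, 36, 71, 79, 62, 23]
t=1: [14, 69, 74, 7, 49, 41]
t=2: [23, 65, 86, 73, 27, 82]
t=3: [43, 55, 25, 76, 48, 15]
t=4: [89, 34, 37, 85, 17, 14]
t=5: [34, 63, 70, 21, 20, 16]
t=6: [63, 55, 67, 33, 28, 22]
t=7: [53, 36, 60, 63, 49, 38]
t=8: [33, 65, 52, 47, 24, 70]
t=9: [59, 57, 31, 16, 40, 66]
t=10: [39, 42, 58, 25, 77, 65]
t=11: [80, 89, 47, 51, 90, 62]
t=12: [9, 28, 14, 19, 34, 45]
t=13: [83, 52, 12, 35, 60, 8]
t=14: [20, 21, 13, 63, 49, 78]

Answer: [20, 21, 13, 63, 49, 78]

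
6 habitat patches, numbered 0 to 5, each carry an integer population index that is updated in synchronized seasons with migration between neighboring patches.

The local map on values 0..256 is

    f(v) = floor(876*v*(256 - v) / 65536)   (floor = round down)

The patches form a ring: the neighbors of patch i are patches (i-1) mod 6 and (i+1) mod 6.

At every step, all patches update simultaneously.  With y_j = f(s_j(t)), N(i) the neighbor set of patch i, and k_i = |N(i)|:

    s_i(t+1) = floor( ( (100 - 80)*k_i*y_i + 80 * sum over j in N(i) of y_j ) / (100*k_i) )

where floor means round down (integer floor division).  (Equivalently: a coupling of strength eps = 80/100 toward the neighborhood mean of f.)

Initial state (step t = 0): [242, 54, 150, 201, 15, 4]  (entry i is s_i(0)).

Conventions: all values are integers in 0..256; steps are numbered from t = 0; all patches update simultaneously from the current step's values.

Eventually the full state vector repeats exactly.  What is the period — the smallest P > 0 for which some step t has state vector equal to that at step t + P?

Simulating step by step:
t=0: [242, 54, 150, 201, 15, 4]
t=1: [72, 131, 159, 133, 73, 39]
t=2: [167, 196, 215, 197, 168, 164]
t=3: [182, 157, 148, 156, 181, 198]
t=4: [180, 198, 208, 199, 180, 175]
t=5: [173, 156, 148, 156, 172, 183]
t=6: [192, 203, 209, 204, 193, 189]
t=7: [157, 146, 139, 145, 156, 164]
t=8: [207, 212, 215, 213, 208, 206]
t=9: [131, 125, 121, 124, 130, 134]
t=10: [218, 218, 218, 218, 218, 218]
t=11: [110, 110, 110, 110, 110, 110]
t=12: [214, 214, 214, 214, 214, 214]
t=13: [120, 120, 120, 120, 120, 120]
t=14: [218, 218, 218, 218, 218, 218]

Answer: 4
Key observation: The state at step 10, [218, 218, 218, 218, 218, 218], reappears at step 14 — and no state repeats earlier — so the cycle the system enters has period 4.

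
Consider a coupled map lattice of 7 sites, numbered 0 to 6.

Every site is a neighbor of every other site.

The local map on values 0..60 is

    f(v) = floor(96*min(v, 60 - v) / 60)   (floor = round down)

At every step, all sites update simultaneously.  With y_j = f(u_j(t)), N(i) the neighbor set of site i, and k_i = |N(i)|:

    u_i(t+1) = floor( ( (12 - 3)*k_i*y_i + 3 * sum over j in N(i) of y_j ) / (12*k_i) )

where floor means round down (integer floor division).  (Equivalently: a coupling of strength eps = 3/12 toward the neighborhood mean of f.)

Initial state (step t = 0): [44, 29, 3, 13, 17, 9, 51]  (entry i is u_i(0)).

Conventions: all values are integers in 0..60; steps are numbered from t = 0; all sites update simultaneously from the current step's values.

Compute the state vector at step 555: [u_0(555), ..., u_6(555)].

Answer: [39, 38, 38, 40, 40, 39, 39]
Key observation: The state at step 13, [44, 45, 45, 43, 43, 44, 44], reappears at step 19: the system is in a cycle of period 6 from step 13 on.  Therefore the state at step 555 equals the state at step 13 + ((555 - 13) mod 6) = 15, which is [39, 38, 38, 40, 40, 39, 39].

Derivation:
t=0: [44, 29, 3, 13, 17, 9, 51]
t=1: [23, 38, 9, 20, 25, 16, 16]
t=2: [34, 33, 18, 31, 36, 26, 26]
t=3: [40, 42, 31, 44, 38, 40, 40]
t=4: [32, 29, 42, 27, 34, 32, 32]
t=5: [43, 44, 31, 42, 41, 43, 43]
t=6: [27, 26, 41, 28, 30, 27, 27]
t=7: [42, 41, 33, 43, 46, 42, 42]
t=8: [28, 29, 39, 27, 24, 28, 28]
t=9: [43, 44, 35, 42, 39, 43, 43]
t=10: [27, 26, 36, 28, 32, 27, 27]
t=11: [42, 41, 39, 43, 43, 42, 42]
t=12: [28, 29, 31, 27, 27, 28, 28]
t=13: [44, 45, 45, 43, 43, 44, 44]
t=14: [25, 24, 24, 26, 26, 25, 25]
t=15: [39, 38, 38, 40, 40, 39, 39]
t=16: [33, 34, 34, 32, 32, 33, 33]
t=17: [42, 41, 41, 43, 43, 42, 42]
t=18: [28, 29, 29, 27, 27, 28, 28]
t=19: [44, 45, 45, 43, 43, 44, 44]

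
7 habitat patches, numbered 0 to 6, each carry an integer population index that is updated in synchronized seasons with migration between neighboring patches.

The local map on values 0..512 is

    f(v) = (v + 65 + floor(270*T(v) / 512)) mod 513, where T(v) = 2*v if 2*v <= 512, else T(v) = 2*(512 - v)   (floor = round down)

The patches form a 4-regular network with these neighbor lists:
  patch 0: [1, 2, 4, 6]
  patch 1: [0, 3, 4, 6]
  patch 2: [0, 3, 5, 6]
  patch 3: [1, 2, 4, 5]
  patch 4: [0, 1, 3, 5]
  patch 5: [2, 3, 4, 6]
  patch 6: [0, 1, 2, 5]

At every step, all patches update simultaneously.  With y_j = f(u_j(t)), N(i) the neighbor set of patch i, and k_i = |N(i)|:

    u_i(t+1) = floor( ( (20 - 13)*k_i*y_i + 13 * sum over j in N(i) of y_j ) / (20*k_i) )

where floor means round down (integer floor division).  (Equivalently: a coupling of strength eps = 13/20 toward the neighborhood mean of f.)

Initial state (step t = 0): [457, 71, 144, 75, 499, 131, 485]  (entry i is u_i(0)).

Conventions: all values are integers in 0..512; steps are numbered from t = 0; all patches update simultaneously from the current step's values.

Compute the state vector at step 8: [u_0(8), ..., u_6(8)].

Simulating step by step:
t=0: [457, 71, 144, 75, 499, 131, 485]
t=1: [137, 140, 237, 233, 157, 231, 180]
t=2: [317, 317, 149, 140, 257, 153, 275]
t=3: [123, 119, 273, 269, 169, 275, 172]
t=4: [308, 307, 171, 168, 270, 186, 272]
t=5: [131, 130, 309, 308, 190, 315, 191]
t=6: [331, 330, 179, 178, 291, 198, 292]
t=7: [132, 131, 321, 321, 196, 329, 197]
t=8: [336, 335, 180, 180, 296, 202, 297]

Answer: [336, 335, 180, 180, 296, 202, 297]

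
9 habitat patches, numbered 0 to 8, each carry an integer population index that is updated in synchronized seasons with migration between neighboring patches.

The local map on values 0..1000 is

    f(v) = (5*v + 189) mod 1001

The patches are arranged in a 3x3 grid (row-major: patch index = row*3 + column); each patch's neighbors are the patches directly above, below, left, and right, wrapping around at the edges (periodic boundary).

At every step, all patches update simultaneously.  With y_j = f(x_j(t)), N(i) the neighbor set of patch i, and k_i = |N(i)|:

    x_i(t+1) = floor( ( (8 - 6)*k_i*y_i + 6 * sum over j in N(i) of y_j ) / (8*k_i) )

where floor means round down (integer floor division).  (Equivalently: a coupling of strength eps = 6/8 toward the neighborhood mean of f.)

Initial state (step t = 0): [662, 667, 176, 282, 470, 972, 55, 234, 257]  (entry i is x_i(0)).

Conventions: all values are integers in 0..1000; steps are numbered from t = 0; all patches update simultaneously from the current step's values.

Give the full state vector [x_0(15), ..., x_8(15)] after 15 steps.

Answer: [312, 440, 241, 372, 506, 320, 313, 410, 168]

Derivation:
t=0: [662, 667, 176, 282, 470, 972, 55, 234, 257]
t=1: [433, 403, 304, 438, 419, 325, 476, 463, 293]
t=2: [435, 396, 555, 471, 425, 582, 495, 445, 648]
t=3: [527, 425, 437, 404, 306, 444, 492, 396, 506]
t=4: [493, 467, 516, 538, 384, 479, 520, 490, 477]
t=5: [716, 536, 628, 618, 517, 581, 710, 532, 662]
t=6: [604, 725, 497, 512, 583, 373, 631, 750, 499]
t=7: [533, 561, 496, 318, 502, 425, 567, 596, 545]
t=8: [673, 694, 742, 547, 595, 650, 513, 533, 446]
t=9: [742, 625, 610, 586, 577, 558, 702, 585, 654]
t=10: [478, 324, 554, 524, 301, 409, 470, 315, 492]
t=11: [727, 762, 663, 584, 662, 640, 658, 694, 628]
t=12: [595, 712, 599, 435, 526, 364, 476, 594, 460]
t=13: [388, 433, 307, 381, 442, 348, 360, 529, 292]
t=14: [435, 477, 566, 480, 512, 580, 565, 655, 812]
t=15: [312, 440, 241, 372, 506, 320, 313, 410, 168]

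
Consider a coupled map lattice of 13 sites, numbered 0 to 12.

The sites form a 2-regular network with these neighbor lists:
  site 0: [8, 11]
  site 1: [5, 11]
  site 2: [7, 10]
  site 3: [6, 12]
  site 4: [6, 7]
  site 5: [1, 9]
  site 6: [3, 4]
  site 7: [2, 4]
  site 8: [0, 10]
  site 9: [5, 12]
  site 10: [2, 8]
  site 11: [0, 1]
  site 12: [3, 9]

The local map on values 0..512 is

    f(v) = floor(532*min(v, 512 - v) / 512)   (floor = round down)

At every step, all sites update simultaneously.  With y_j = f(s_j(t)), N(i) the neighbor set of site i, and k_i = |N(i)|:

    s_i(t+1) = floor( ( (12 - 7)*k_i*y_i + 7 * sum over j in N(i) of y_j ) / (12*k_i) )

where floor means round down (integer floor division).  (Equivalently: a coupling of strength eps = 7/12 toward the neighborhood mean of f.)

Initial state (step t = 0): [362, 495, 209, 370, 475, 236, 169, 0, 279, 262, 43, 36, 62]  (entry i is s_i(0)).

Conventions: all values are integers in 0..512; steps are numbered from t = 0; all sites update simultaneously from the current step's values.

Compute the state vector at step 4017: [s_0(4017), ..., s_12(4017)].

Simulating step by step:
t=0: [362, 495, 209, 370, 475, 236, 169, 0, 279, 262, 43, 36, 62]
t=1: [145, 89, 103, 130, 66, 182, 126, 74, 158, 198, 152, 65, 145]
t=2: [129, 113, 112, 137, 88, 165, 113, 82, 157, 184, 144, 98, 161]
t=3: [132, 128, 116, 142, 96, 161, 116, 95, 150, 178, 143, 115, 166]
t=4: [137, 138, 121, 146, 104, 162, 121, 104, 147, 175, 141, 128, 168]
t=5: [142, 147, 126, 150, 112, 164, 127, 112, 147, 175, 141, 138, 169]
t=6: [147, 154, 130, 153, 120, 167, 133, 120, 148, 176, 143, 146, 170]
t=7: [152, 161, 135, 157, 128, 171, 139, 127, 151, 177, 145, 153, 172]
t=8: [157, 167, 140, 161, 135, 175, 146, 134, 154, 179, 148, 160, 175]
t=9: [163, 173, 145, 166, 142, 179, 152, 141, 158, 182, 152, 167, 178]
t=10: [168, 179, 150, 171, 149, 184, 158, 147, 163, 186, 157, 173, 181]
t=11: [174, 185, 156, 176, 156, 189, 164, 153, 168, 190, 162, 179, 186]
t=12: [179, 191, 162, 181, 163, 195, 171, 160, 174, 195, 168, 185, 190]
t=13: [185, 197, 169, 187, 170, 200, 177, 167, 179, 200, 174, 191, 195]
t=14: [191, 203, 175, 193, 177, 206, 184, 174, 185, 205, 180, 198, 201]
t=15: [198, 209, 182, 199, 184, 212, 191, 181, 192, 211, 186, 204, 207]
t=16: [205, 216, 189, 206, 192, 218, 198, 189, 199, 218, 193, 211, 213]
t=17: [212, 223, 197, 213, 199, 225, 205, 196, 206, 224, 200, 218, 220]
t=18: [220, 230, 204, 220, 207, 232, 213, 204, 213, 231, 208, 225, 227]
t=19: [227, 237, 212, 228, 215, 239, 221, 212, 221, 238, 216, 233, 234]
t=20: [235, 245, 221, 236, 223, 247, 229, 220, 229, 246, 224, 241, 242]
t=21: [243, 253, 229, 244, 231, 255, 237, 229, 237, 254, 232, 249, 250]
t=22: [252, 261, 238, 252, 240, 263, 246, 237, 246, 262, 241, 257, 258]
t=23: [260, 260, 247, 259, 249, 258, 255, 247, 255, 259, 250, 261, 261]
t=24: [261, 261, 256, 262, 259, 262, 261, 256, 261, 261, 259, 260, 261]
t=25: [260, 260, 264, 259, 262, 259, 260, 264, 260, 259, 262, 260, 259]
t=26: [261, 261, 257, 261, 259, 261, 260, 257, 260, 262, 259, 261, 262]
t=27: [260, 260, 263, 260, 262, 259, 261, 263, 261, 259, 262, 260, 259]
t=28: [260, 261, 258, 261, 259, 261, 260, 258, 260, 262, 259, 261, 261]
t=29: [260, 260, 262, 260, 262, 259, 261, 262, 261, 259, 262, 260, 259]
t=30: [260, 261, 259, 261, 259, 261, 260, 259, 260, 262, 259, 261, 261]
t=31: [260, 260, 262, 260, 261, 259, 261, 262, 261, 259, 261, 260, 259]
t=32: [260, 261, 259, 261, 259, 261, 260, 259, 260, 262, 259, 261, 261]

Answer: [260, 260, 262, 260, 261, 259, 261, 262, 261, 259, 261, 260, 259]
Key observation: The state at step 30, [260, 261, 259, 261, 259, 261, 260, 259, 260, 262, 259, 261, 261], reappears at step 32: the system is in a cycle of period 2 from step 30 on.  Therefore the state at step 4017 equals the state at step 30 + ((4017 - 30) mod 2) = 31, which is [260, 260, 262, 260, 261, 259, 261, 262, 261, 259, 261, 260, 259].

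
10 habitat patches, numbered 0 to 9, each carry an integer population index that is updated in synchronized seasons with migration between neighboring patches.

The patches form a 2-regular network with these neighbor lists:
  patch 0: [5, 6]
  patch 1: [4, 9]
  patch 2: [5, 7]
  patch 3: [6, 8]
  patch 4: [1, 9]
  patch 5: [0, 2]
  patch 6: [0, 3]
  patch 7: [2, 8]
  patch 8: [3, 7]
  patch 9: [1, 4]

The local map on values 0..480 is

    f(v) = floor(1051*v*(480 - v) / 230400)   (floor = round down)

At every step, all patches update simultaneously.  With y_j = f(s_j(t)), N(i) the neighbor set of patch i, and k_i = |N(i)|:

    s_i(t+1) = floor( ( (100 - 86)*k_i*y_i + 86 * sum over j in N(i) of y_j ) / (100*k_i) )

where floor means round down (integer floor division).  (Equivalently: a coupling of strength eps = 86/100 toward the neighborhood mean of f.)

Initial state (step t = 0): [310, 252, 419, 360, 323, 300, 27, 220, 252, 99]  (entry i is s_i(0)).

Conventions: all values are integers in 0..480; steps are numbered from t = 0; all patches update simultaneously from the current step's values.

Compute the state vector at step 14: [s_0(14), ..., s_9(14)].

Simulating step by step:
t=0: [310, 252, 419, 360, 323, 300, 27, 220, 252, 99]
t=1: [163, 209, 233, 163, 218, 187, 195, 198, 233, 236]
t=2: [248, 260, 252, 254, 260, 248, 237, 260, 246, 259]
t=3: [262, 260, 261, 261, 260, 262, 261, 261, 260, 260]
t=4: [260, 260, 260, 260, 260, 260, 260, 260, 260, 260]
t=5: [260, 260, 260, 260, 260, 260, 260, 260, 260, 260]
t=6: [260, 260, 260, 260, 260, 260, 260, 260, 260, 260]
t=7: [260, 260, 260, 260, 260, 260, 260, 260, 260, 260]
t=8: [260, 260, 260, 260, 260, 260, 260, 260, 260, 260]
t=9: [260, 260, 260, 260, 260, 260, 260, 260, 260, 260]
t=10: [260, 260, 260, 260, 260, 260, 260, 260, 260, 260]
t=11: [260, 260, 260, 260, 260, 260, 260, 260, 260, 260]
t=12: [260, 260, 260, 260, 260, 260, 260, 260, 260, 260]
t=13: [260, 260, 260, 260, 260, 260, 260, 260, 260, 260]
t=14: [260, 260, 260, 260, 260, 260, 260, 260, 260, 260]

Answer: [260, 260, 260, 260, 260, 260, 260, 260, 260, 260]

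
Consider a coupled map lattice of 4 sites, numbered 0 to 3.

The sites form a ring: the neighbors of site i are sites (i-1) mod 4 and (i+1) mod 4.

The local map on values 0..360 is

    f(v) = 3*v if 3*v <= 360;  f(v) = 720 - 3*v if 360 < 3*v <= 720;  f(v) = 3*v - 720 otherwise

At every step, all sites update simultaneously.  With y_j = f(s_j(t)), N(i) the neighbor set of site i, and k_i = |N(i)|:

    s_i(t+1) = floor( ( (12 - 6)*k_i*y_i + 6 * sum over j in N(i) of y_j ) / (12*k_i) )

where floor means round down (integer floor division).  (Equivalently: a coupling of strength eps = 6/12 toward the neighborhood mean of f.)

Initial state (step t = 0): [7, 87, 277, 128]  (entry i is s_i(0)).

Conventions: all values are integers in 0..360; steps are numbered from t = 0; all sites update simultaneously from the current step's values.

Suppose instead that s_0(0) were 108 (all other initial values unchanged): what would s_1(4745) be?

Simulating step by step:
t=0: [108, 87, 277, 128]
t=1: [311, 239, 204, 276]
t=2: [134, 81, 81, 134]
t=3: [299, 261, 261, 299]
t=4: [148, 91, 91, 148]
t=5: [275, 273, 273, 275]
t=6: [103, 100, 100, 103]
t=7: [306, 302, 302, 306]
t=8: [195, 189, 189, 195]
t=9: [139, 148, 148, 139]
t=10: [296, 282, 282, 296]
t=11: [157, 136, 136, 157]
t=12: [264, 296, 296, 264]
t=13: [96, 144, 144, 96]
t=14: [288, 288, 288, 288]
t=15: [144, 144, 144, 144]
t=16: [288, 288, 288, 288]

Answer: s_1(4745) = 144
Key observation: The state at step 14, [288, 288, 288, 288], reappears at step 16: the system is in a cycle of period 2 from step 14 on.  Therefore the state at step 4745 equals the state at step 14 + ((4745 - 14) mod 2) = 15, which is [144, 144, 144, 144].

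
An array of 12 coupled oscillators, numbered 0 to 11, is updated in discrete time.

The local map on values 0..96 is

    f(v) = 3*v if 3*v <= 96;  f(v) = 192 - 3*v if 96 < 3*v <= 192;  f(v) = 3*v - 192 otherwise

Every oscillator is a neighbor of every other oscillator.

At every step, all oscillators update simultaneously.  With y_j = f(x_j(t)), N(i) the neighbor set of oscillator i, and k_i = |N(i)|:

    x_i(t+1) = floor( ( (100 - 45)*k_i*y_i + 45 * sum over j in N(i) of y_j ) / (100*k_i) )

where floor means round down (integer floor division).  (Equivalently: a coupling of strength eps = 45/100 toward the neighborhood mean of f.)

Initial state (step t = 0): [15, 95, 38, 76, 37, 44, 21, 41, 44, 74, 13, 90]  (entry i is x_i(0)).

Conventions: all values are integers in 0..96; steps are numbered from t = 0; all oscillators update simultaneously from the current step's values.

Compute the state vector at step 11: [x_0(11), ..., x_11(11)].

Simulating step by step:
t=0: [15, 95, 38, 76, 37, 44, 21, 41, 44, 74, 13, 90]
t=1: [52, 77, 69, 48, 71, 60, 62, 65, 60, 45, 49, 69]
t=2: [30, 32, 20, 37, 23, 18, 15, 14, 18, 41, 35, 20]
t=3: [78, 81, 63, 74, 68, 60, 55, 54, 60, 68, 77, 63]
t=4: [32, 37, 12, 26, 17, 17, 24, 26, 17, 17, 31, 12]
t=5: [80, 72, 49, 71, 57, 57, 68, 71, 57, 57, 79, 49]
t=6: [38, 26, 37, 24, 24, 24, 20, 24, 24, 24, 37, 37]
t=7: [76, 76, 77, 73, 73, 73, 66, 73, 73, 73, 77, 77]
t=8: [32, 32, 34, 28, 28, 28, 17, 28, 28, 28, 34, 34]
t=9: [90, 90, 87, 84, 84, 84, 67, 84, 84, 84, 87, 87]
t=10: [69, 69, 65, 60, 60, 60, 34, 60, 60, 60, 65, 65]
t=11: [15, 15, 9, 14, 14, 14, 54, 14, 14, 14, 9, 9]

Answer: [15, 15, 9, 14, 14, 14, 54, 14, 14, 14, 9, 9]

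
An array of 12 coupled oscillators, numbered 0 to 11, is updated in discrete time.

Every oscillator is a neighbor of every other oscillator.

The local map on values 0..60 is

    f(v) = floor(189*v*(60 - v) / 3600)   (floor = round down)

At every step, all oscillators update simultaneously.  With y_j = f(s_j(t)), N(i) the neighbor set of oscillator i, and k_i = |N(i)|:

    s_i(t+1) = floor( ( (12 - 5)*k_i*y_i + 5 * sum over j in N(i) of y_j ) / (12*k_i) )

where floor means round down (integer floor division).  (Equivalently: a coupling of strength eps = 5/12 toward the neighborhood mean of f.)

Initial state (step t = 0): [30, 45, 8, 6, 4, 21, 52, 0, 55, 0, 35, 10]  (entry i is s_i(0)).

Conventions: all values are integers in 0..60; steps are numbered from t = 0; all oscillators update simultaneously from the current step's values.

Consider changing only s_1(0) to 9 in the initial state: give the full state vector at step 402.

Simulating step by step:
t=0: [30, 9, 8, 6, 4, 21, 52, 0, 55, 0, 35, 10]
t=1: [35, 23, 21, 19, 16, 33, 21, 10, 17, 10, 34, 24]
t=2: [42, 42, 40, 39, 37, 43, 40, 32, 38, 32, 43, 42]
t=3: [40, 40, 41, 41, 42, 39, 41, 44, 42, 44, 39, 40]
t=4: [41, 41, 40, 40, 39, 41, 40, 37, 39, 37, 41, 41]
t=5: [40, 40, 41, 41, 41, 40, 41, 42, 41, 42, 40, 40]
t=6: [41, 41, 40, 40, 40, 41, 40, 39, 40, 39, 41, 41]
t=7: [40, 40, 41, 41, 41, 40, 41, 41, 41, 41, 40, 40]
t=8: [41, 41, 40, 40, 40, 41, 40, 40, 40, 40, 41, 41]
t=9: [40, 40, 41, 41, 41, 40, 41, 41, 41, 41, 40, 40]

Answer: [41, 41, 40, 40, 40, 41, 40, 40, 40, 40, 41, 41]
Key observation: The state at step 7, [40, 40, 41, 41, 41, 40, 41, 41, 41, 41, 40, 40], reappears at step 9: the system is in a cycle of period 2 from step 7 on.  Therefore the state at step 402 equals the state at step 7 + ((402 - 7) mod 2) = 8, which is [41, 41, 40, 40, 40, 41, 40, 40, 40, 40, 41, 41].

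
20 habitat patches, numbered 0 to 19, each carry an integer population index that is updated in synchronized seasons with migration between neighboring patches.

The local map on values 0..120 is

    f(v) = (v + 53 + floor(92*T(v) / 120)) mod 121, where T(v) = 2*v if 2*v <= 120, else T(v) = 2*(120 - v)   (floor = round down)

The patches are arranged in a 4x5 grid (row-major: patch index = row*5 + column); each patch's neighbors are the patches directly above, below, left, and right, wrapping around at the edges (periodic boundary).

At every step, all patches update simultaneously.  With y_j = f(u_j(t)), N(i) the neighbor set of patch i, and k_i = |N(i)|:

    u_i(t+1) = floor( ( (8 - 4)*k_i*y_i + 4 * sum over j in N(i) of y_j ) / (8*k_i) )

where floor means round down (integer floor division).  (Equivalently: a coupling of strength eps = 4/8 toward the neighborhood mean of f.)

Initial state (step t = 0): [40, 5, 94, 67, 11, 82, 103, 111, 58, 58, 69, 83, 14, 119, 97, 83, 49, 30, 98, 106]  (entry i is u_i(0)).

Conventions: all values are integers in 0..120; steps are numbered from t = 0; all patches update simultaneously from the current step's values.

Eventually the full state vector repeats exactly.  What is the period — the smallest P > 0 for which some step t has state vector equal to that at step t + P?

Answer: 2
Key observation: The state at step 6, [76, 76, 76, 76, 76, 76, 76, 76, 76, 76, 76, 76, 76, 76, 76, 76, 76, 76, 76, 76], reappears at step 8 — and no state repeats earlier — so the cycle the system enters has period 2.

Derivation:
t=0: [40, 5, 94, 67, 11, 82, 103, 111, 58, 58, 69, 83, 14, 119, 97, 83, 49, 30, 98, 106]
t=1: [52, 59, 58, 75, 71, 67, 63, 64, 72, 75, 74, 71, 67, 62, 65, 63, 54, 38, 56, 64]
t=2: [71, 76, 72, 76, 76, 77, 81, 80, 77, 77, 78, 77, 73, 79, 79, 77, 67, 51, 69, 79]
t=3: [76, 75, 74, 75, 75, 74, 73, 74, 73, 74, 73, 74, 73, 74, 73, 75, 75, 69, 74, 74]
t=4: [75, 76, 76, 76, 75, 76, 76, 76, 76, 76, 76, 76, 76, 76, 76, 76, 76, 77, 76, 76]
t=5: [75, 75, 74, 75, 75, 75, 75, 75, 75, 75, 75, 75, 74, 75, 75, 75, 74, 74, 74, 75]
t=6: [76, 76, 76, 76, 76, 76, 76, 76, 76, 76, 76, 76, 76, 76, 76, 76, 76, 76, 76, 76]
t=7: [75, 75, 75, 75, 75, 75, 75, 75, 75, 75, 75, 75, 75, 75, 75, 75, 75, 75, 75, 75]
t=8: [76, 76, 76, 76, 76, 76, 76, 76, 76, 76, 76, 76, 76, 76, 76, 76, 76, 76, 76, 76]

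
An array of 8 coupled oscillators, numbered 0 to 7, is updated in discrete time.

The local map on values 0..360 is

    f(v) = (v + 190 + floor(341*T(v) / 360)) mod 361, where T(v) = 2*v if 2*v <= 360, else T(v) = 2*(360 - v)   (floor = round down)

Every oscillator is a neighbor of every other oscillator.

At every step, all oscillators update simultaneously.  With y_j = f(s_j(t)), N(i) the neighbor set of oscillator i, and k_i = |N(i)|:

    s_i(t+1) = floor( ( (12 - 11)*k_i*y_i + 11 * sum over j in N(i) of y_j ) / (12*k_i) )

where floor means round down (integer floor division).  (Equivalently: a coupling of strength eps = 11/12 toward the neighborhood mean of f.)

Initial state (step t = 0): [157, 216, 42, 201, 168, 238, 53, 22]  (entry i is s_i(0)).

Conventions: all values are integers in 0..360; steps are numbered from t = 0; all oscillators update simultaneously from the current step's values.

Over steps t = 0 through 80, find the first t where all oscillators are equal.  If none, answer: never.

Answer: 2
Key observation: Synchronization is absorbing here: once all oscillators are equal they stay equal, and step 2 is the first all-equal step.

Derivation:
t=0: [157, 216, 42, 201, 168, 238, 53, 22]  (not all equal)
t=1: [307, 305, 306, 305, 305, 306, 304, 308]  (not all equal)
t=2: [237, 237, 237, 237, 237, 237, 237, 237]  (all equal)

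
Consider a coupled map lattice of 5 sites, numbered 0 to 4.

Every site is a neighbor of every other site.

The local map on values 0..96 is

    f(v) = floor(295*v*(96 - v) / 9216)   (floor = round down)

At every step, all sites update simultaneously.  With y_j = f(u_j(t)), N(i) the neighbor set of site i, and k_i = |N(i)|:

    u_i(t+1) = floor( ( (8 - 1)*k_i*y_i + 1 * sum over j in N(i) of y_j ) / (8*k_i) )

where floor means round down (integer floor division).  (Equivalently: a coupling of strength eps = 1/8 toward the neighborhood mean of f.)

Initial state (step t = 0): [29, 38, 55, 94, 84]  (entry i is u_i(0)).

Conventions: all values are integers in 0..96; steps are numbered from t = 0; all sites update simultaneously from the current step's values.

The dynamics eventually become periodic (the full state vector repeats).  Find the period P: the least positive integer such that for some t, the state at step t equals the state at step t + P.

Answer: 2
Key observation: The state at step 17, [69, 69, 69, 69, 69], reappears at step 19 — and no state repeats earlier — so the cycle the system enters has period 2.

Derivation:
t=0: [29, 38, 55, 94, 84]
t=1: [59, 66, 68, 12, 34]
t=2: [67, 62, 59, 36, 65]
t=3: [62, 66, 68, 68, 64]
t=4: [66, 63, 60, 60, 64]
t=5: [63, 66, 68, 68, 65]
t=6: [65, 62, 60, 60, 63]
t=7: [64, 67, 68, 68, 66]
t=8: [64, 62, 60, 60, 62]
t=9: [65, 67, 68, 68, 67]
t=10: [63, 61, 60, 60, 61]
t=11: [66, 68, 68, 68, 68]
t=12: [62, 60, 60, 60, 60]
t=13: [67, 68, 68, 68, 68]
t=14: [61, 60, 60, 60, 60]
t=15: [68, 68, 68, 68, 68]
t=16: [60, 60, 60, 60, 60]
t=17: [69, 69, 69, 69, 69]
t=18: [59, 59, 59, 59, 59]
t=19: [69, 69, 69, 69, 69]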